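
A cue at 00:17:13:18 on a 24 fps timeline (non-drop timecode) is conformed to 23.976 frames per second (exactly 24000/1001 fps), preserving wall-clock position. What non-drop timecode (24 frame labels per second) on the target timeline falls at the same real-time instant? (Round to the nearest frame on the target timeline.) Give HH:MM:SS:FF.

Source frame index: (0×3600 + 17×60 + 13) × 24 + 18 = 24810.
Real time: 24810 / (24) = 4135/4 s.
Target frame: (4135/4) × (24000/1001) = 24810000/1001 ≈ 24785.215 → 24785.
At 24 labels/s: frame 24785 → 00:17:12:17.

00:17:12:17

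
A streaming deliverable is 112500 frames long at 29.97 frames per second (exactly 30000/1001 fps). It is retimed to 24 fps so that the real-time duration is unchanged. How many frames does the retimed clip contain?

Target frames = source frames × (target rate / source rate) = 112500 × (24)/(30000/1001) = 112500 × 1001/1250 = 90090.

90090 frames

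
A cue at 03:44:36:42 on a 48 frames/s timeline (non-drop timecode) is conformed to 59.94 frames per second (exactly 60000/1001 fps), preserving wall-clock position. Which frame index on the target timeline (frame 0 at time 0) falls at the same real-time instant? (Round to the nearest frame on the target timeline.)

frame 807805

Source frame index: (3×3600 + 44×60 + 36) × 48 + 42 = 646890.
Real time: 646890 / (48) = 107815/8 s.
Target frame: (107815/8) × (60000/1001) = 808612500/1001 ≈ 807804.695 → 807805.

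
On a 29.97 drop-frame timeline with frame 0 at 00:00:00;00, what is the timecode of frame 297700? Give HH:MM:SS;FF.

Each 10-minute DF block holds 10 × 60 × 30 − 9 × 2 = 17982 frames. 297700 ÷ 17982 → 16 full blocks, remainder 9988.
Within the partial block the first minute is 1800 frames and each further minute 1798, so 5 further minute boundaries passed. Total skipped labels = 18 × 16 + 2 × 5 = 298.
Non-drop label index = 297700 + 298 = 297998; at 30 labels/s that is 02:45:33:08, i.e. DF 02:45:33;08.

02:45:33;08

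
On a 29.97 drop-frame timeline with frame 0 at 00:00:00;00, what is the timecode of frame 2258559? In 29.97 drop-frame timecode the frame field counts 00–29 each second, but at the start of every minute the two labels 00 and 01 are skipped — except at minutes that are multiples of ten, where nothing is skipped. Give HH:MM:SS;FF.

20:56:00;21

Ten DF minutes hold 17982 frames, so frame 2258559 lies in block 125 (frames 2247750–2265731) with 10809 frames into that block.
The block's first minute is 1800 frames and the rest 1798 each; 10809 frames reaches minute 6, so 125 × 18 + 6 × 2 = 2262 labels have been skipped so far.
Adding those back, label number 2258559 + 2262 = 2260821 at 30 labels/s is 75360 s + 21 f = 20 h 56 min 0 s frame 21, i.e. 20:56:00;21.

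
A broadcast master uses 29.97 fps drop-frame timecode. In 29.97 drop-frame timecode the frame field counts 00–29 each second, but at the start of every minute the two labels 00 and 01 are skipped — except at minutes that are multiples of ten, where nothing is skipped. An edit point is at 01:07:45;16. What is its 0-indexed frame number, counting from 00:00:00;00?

121844

As if non-drop at 30 labels/s: (1 × 3600 + 7 × 60 + 45) × 30 + 16 = 121966.
Minute boundaries passed: 67; those not divisible by 10: 67 − 6 = 61; dropped labels = 2 × 61 = 122.
Actual frame index = 121966 − 122 = 121844.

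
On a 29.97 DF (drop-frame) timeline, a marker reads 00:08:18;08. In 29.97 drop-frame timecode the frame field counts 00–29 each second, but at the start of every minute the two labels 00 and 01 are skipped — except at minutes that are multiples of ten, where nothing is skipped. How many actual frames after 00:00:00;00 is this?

Complete 10-minute blocks: 0, each 17982 frames → 0.
Remaining 8 whole minutes in the current block: 1800 + 7 × 1798 = 14386 frames.
Within the current minute: 18 × 30 + 8 − 2 = 546 (labels ;00/;01 skipped at this minute). Total = 0 + 14386 + 546 = 14932.

14932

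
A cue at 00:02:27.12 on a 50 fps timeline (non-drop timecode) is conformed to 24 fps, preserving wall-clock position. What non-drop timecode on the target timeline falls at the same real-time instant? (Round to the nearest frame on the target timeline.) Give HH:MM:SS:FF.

Source frame index: (0×3600 + 2×60 + 27) × 50 + 12 = 7362.
Real time: 7362 / (50) = 3681/25 s.
Target frame: (3681/25) × (24) = 88344/25 ≈ 3533.760 → 3534.
At 24 labels/s: frame 3534 → 00:02:27:06.

00:02:27:06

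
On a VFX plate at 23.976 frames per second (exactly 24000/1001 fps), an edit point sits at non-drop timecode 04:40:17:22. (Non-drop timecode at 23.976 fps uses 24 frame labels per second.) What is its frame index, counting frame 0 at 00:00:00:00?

Total seconds to the label: (4 × 3600 + 40 × 60 + 17) = 16817.
Frame index = 16817 × 24 + 22 = 403630.

frame 403630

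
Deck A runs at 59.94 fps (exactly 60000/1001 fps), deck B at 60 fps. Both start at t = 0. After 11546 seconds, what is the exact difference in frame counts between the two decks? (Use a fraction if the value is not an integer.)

A emits 60000/1001 × 11546 = 692760000/1001 frames; B emits 60 × 11546 = 692760.
Difference = 692760/1001 frames (≈ 692.0679); B is ahead of A.

692760/1001 frames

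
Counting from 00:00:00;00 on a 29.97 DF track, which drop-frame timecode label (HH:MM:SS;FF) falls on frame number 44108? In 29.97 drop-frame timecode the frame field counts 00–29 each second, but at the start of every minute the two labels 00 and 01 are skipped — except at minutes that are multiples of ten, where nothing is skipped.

00:24:31;22

Each 10-minute DF block holds 10 × 60 × 30 − 9 × 2 = 17982 frames. 44108 ÷ 17982 → 2 full blocks, remainder 8144.
Within the partial block the first minute is 1800 frames and each further minute 1798, so 4 further minute boundaries passed. Total skipped labels = 18 × 2 + 2 × 4 = 44.
Non-drop label index = 44108 + 44 = 44152; at 30 labels/s that is 00:24:31:22, i.e. DF 00:24:31;22.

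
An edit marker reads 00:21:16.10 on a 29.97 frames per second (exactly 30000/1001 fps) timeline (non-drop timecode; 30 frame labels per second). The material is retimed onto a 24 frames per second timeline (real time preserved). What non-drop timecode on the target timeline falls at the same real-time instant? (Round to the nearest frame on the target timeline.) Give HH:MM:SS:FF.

00:21:17:15

Source frame index: (0×3600 + 21×60 + 16) × 30 + 10 = 38290.
Real time: 38290 / (30000/1001) = 3832829/3000 s.
Target frame: (3832829/3000) × (24) = 3832829/125 ≈ 30662.632 → 30663.
At 24 labels/s: frame 30663 → 00:21:17:15.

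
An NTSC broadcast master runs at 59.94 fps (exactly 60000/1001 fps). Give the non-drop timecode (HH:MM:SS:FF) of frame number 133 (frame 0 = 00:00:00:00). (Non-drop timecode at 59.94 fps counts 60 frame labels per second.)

00:00:02:13

133 ÷ 60 = 2 full seconds, remainder 13 frames.
2 s = 0 h 0 min 2 s.
Timecode: 00:00:02:13.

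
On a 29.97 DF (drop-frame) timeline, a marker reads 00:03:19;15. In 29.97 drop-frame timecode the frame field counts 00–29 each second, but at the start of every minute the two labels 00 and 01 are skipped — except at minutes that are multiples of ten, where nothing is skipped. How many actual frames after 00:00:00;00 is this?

Complete 10-minute blocks: 0, each 17982 frames → 0.
Remaining 3 whole minutes in the current block: 1800 + 2 × 1798 = 5396 frames.
Within the current minute: 19 × 30 + 15 − 2 = 583 (labels ;00/;01 skipped at this minute). Total = 0 + 5396 + 583 = 5979.

5979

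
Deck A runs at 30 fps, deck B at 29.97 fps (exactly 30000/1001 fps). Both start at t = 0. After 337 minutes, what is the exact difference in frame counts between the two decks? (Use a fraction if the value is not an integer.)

606600/1001 frames

337 min = 20220 s.
A emits 30 × 20220 = 606600 frames; B emits 30000/1001 × 20220 = 606600000/1001.
Difference = 606600/1001 frames (≈ 605.9940); B is behind A.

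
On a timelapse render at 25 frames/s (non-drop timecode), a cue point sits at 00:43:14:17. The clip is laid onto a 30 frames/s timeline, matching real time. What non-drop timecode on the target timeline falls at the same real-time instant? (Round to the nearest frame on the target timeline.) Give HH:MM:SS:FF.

Source frame index: (0×3600 + 43×60 + 14) × 25 + 17 = 64867.
Real time: 64867 / (25) = 64867/25 s.
Target frame: (64867/25) × (30) = 389202/5 ≈ 77840.400 → 77840.
At 30 labels/s: frame 77840 → 00:43:14:20.

00:43:14:20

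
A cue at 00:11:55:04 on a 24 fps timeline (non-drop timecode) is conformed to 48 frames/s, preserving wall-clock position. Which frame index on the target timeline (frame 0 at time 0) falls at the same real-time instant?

Source frame index: (0×3600 + 11×60 + 55) × 24 + 4 = 17164.
Real time: 17164 / (24) = 4291/6 s.
Target frame: (4291/6) × (48) = 34328.

frame 34328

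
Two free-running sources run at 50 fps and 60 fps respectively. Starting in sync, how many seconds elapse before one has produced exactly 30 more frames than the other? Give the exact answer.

The gap grows by |60 − 50| = 10 frames per second.
Time for a 30-frame gap: 30 ÷ (10) = 3 s.

3 seconds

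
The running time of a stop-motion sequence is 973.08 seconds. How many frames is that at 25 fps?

24327 frames

Frames = 973.08 × 25 = 24327.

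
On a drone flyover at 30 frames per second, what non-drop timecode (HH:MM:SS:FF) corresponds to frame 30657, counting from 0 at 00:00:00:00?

30657 ÷ 30 = 1021 full seconds, remainder 27 frames.
1021 s = 0 h 17 min 1 s.
Timecode: 00:17:01:27.

00:17:01:27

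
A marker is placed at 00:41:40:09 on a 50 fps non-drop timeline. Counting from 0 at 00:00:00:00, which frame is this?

Total seconds to the label: (0 × 3600 + 41 × 60 + 40) = 2500.
Frame index = 2500 × 50 + 9 = 125009.

125009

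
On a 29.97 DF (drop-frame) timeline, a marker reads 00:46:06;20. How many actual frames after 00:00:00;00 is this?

As if non-drop at 30 labels/s: (0 × 3600 + 46 × 60 + 6) × 30 + 20 = 83000.
Minute boundaries passed: 46; those not divisible by 10: 46 − 4 = 42; dropped labels = 2 × 42 = 84.
Actual frame index = 83000 − 84 = 82916.

82916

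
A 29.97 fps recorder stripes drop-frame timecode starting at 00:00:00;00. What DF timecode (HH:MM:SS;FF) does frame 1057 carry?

00:00:35;07

Ten DF minutes hold 17982 frames, so frame 1057 lies in block 0 (frames 0–17981) with 1057 frames into that block.
The block's first minute is 1800 frames and the rest 1798 each; 1057 frames reaches minute 0, so 0 × 18 + 0 × 2 = 0 labels have been skipped so far.
Adding those back, label number 1057 + 0 = 1057 at 30 labels/s is 35 s + 7 f = 0 h 0 min 35 s frame 7, i.e. 00:00:35;07.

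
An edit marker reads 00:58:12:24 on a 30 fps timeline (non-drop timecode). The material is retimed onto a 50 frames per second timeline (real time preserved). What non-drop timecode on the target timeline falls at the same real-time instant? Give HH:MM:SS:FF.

Source frame index: (0×3600 + 58×60 + 12) × 30 + 24 = 104784.
Real time: 104784 / (30) = 17464/5 s.
Target frame: (17464/5) × (50) = 174640.
At 50 labels/s: frame 174640 → 00:58:12:40.

00:58:12:40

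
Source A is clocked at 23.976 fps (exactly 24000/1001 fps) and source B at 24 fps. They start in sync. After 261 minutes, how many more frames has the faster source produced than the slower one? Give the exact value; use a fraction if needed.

261 min = 15660 s.
A emits 24000/1001 × 15660 = 375840000/1001 frames; B emits 24 × 15660 = 375840.
Difference = 375840/1001 frames (≈ 375.4645); B is ahead of A.

375840/1001 frames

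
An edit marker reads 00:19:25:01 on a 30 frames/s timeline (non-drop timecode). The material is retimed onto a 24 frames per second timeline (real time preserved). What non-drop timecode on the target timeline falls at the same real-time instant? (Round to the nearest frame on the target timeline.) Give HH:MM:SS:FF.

00:19:25:01

Source frame index: (0×3600 + 19×60 + 25) × 30 + 1 = 34951.
Real time: 34951 / (30) = 34951/30 s.
Target frame: (34951/30) × (24) = 139804/5 ≈ 27960.800 → 27961.
At 24 labels/s: frame 27961 → 00:19:25:01.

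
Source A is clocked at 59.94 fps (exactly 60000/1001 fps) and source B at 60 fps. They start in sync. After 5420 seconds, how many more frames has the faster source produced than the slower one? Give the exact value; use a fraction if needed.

325200/1001 frames

A emits 60000/1001 × 5420 = 325200000/1001 frames; B emits 60 × 5420 = 325200.
Difference = 325200/1001 frames (≈ 324.8751); B is ahead of A.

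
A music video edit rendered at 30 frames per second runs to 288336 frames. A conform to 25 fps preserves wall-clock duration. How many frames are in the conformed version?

240280 frames

Target frames = source frames × (target rate / source rate) = 288336 × (25)/(30) = 288336 × 5/6 = 240280.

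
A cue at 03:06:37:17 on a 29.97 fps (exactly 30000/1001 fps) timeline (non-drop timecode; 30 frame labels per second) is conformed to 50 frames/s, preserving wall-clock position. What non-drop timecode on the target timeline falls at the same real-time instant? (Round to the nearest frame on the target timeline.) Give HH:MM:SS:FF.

03:06:48:38

Source frame index: (3×3600 + 6×60 + 37) × 30 + 17 = 335927.
Real time: 335927 / (30000/1001) = 336262927/30000 s.
Target frame: (336262927/30000) × (50) = 336262927/600 ≈ 560438.212 → 560438.
At 50 labels/s: frame 560438 → 03:06:48:38.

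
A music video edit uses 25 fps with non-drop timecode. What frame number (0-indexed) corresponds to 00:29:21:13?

44038

Total seconds to the label: (0 × 3600 + 29 × 60 + 21) = 1761.
Frame index = 1761 × 25 + 13 = 44038.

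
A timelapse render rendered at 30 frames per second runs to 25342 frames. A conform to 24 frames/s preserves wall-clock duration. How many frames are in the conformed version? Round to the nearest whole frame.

Frames at target rate = 25342 × (24) / (30) = 101368/5 ≈ 20273.600.
Nearest whole frame: 20274.

20274 frames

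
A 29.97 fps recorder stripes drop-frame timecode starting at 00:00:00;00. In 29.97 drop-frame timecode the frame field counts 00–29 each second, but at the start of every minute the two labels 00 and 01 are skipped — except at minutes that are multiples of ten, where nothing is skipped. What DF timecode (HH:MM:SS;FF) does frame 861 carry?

00:00:28;21

Each 10-minute DF block holds 10 × 60 × 30 − 9 × 2 = 17982 frames. 861 ÷ 17982 → 0 full blocks, remainder 861.
Within the partial block the first minute is 1800 frames and each further minute 1798, so 0 further minute boundaries passed. Total skipped labels = 18 × 0 + 2 × 0 = 0.
Non-drop label index = 861 + 0 = 861; at 30 labels/s that is 00:00:28:21, i.e. DF 00:00:28;21.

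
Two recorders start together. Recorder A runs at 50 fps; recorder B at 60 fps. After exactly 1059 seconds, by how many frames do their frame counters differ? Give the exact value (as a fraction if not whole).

10590 frames

A emits 50 × 1059 = 52950 frames; B emits 60 × 1059 = 63540.
Difference = 10590 frames; B is ahead of A.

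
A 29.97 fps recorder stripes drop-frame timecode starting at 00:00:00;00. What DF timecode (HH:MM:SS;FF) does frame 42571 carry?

00:23:40;13

Ten DF minutes hold 17982 frames, so frame 42571 lies in block 2 (frames 35964–53945) with 6607 frames into that block.
The block's first minute is 1800 frames and the rest 1798 each; 6607 frames reaches minute 3, so 2 × 18 + 3 × 2 = 42 labels have been skipped so far.
Adding those back, label number 42571 + 42 = 42613 at 30 labels/s is 1420 s + 13 f = 0 h 23 min 40 s frame 13, i.e. 00:23:40;13.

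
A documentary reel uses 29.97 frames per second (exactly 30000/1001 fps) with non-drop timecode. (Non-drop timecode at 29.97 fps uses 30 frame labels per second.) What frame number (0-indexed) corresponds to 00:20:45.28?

frame 37378

Total seconds to the label: (0 × 3600 + 20 × 60 + 45) = 1245.
Frame index = 1245 × 30 + 28 = 37378.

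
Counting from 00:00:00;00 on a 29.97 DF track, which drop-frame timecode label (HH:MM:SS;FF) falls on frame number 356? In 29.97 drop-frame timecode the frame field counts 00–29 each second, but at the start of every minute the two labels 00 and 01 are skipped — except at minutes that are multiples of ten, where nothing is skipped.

00:00:11;26

Each 10-minute DF block holds 10 × 60 × 30 − 9 × 2 = 17982 frames. 356 ÷ 17982 → 0 full blocks, remainder 356.
Within the partial block the first minute is 1800 frames and each further minute 1798, so 0 further minute boundaries passed. Total skipped labels = 18 × 0 + 2 × 0 = 0.
Non-drop label index = 356 + 0 = 356; at 30 labels/s that is 00:00:11:26, i.e. DF 00:00:11;26.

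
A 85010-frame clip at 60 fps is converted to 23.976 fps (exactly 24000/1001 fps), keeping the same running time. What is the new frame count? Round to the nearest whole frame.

33970 frames

Frames at target rate = 85010 × (24000/1001) / (60) = 34004000/1001 ≈ 33970.030.
Nearest whole frame: 33970.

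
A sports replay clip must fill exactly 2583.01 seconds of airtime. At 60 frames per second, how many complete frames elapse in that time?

Frames = 2583.01 × 60 = 774903/5 ≈ 154980.6000.
Complete frames: 154980.

154980 frames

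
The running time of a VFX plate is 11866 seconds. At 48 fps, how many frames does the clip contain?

Frames = 11866 × 48 = 569568.

569568 frames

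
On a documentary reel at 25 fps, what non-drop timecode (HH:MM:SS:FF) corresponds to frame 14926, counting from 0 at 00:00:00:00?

14926 ÷ 25 = 597 full seconds, remainder 1 frame.
597 s = 0 h 9 min 57 s.
Timecode: 00:09:57:01.

00:09:57:01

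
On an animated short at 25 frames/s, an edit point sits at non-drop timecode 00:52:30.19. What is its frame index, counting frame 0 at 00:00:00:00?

Total seconds to the label: (0 × 3600 + 52 × 60 + 30) = 3150.
Frame index = 3150 × 25 + 19 = 78769.

78769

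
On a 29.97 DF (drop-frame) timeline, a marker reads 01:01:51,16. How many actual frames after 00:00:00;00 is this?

111236

Complete 10-minute blocks: 6, each 17982 frames → 107892.
Remaining 1 whole minute in the current block: 1800 + 0 × 1798 = 1800 frames.
Within the current minute: 51 × 30 + 16 − 2 = 1544 (labels ;00/;01 skipped at this minute). Total = 107892 + 1800 + 1544 = 111236.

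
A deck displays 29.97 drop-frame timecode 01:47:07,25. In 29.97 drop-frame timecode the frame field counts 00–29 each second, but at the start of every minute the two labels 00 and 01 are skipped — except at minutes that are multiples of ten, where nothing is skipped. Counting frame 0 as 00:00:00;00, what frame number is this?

As if non-drop at 30 labels/s: (1 × 3600 + 47 × 60 + 7) × 30 + 25 = 192835.
Minute boundaries passed: 107; those not divisible by 10: 107 − 10 = 97; dropped labels = 2 × 97 = 194.
Actual frame index = 192835 − 194 = 192641.

192641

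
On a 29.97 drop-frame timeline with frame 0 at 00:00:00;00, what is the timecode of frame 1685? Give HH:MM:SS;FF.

00:00:56;05

Each 10-minute DF block holds 10 × 60 × 30 − 9 × 2 = 17982 frames. 1685 ÷ 17982 → 0 full blocks, remainder 1685.
Within the partial block the first minute is 1800 frames and each further minute 1798, so 0 further minute boundaries passed. Total skipped labels = 18 × 0 + 2 × 0 = 0.
Non-drop label index = 1685 + 0 = 1685; at 30 labels/s that is 00:00:56:05, i.e. DF 00:00:56;05.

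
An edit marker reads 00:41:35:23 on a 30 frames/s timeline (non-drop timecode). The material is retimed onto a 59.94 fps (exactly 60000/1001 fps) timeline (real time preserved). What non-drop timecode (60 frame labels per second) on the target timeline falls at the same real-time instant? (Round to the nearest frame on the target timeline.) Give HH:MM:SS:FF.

00:41:33:16

Source frame index: (0×3600 + 41×60 + 35) × 30 + 23 = 74873.
Real time: 74873 / (30) = 74873/30 s.
Target frame: (74873/30) × (60000/1001) = 149746000/1001 ≈ 149596.404 → 149596.
At 60 labels/s: frame 149596 → 00:41:33:16.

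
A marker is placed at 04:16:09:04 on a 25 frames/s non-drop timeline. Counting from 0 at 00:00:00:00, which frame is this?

frame 384229

Total seconds to the label: (4 × 3600 + 16 × 60 + 9) = 15369.
Frame index = 15369 × 25 + 4 = 384229.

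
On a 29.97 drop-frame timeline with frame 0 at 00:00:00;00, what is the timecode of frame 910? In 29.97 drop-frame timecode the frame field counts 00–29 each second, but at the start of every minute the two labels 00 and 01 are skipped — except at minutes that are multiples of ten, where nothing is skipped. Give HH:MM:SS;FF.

00:00:30;10

Each 10-minute DF block holds 10 × 60 × 30 − 9 × 2 = 17982 frames. 910 ÷ 17982 → 0 full blocks, remainder 910.
Within the partial block the first minute is 1800 frames and each further minute 1798, so 0 further minute boundaries passed. Total skipped labels = 18 × 0 + 2 × 0 = 0.
Non-drop label index = 910 + 0 = 910; at 30 labels/s that is 00:00:30:10, i.e. DF 00:00:30;10.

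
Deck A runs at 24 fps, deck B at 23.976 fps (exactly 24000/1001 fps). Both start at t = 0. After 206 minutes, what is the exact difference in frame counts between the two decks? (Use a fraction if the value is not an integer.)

206 min = 12360 s.
A emits 24 × 12360 = 296640 frames; B emits 24000/1001 × 12360 = 296640000/1001.
Difference = 296640/1001 frames (≈ 296.3437); B is behind A.

296640/1001 frames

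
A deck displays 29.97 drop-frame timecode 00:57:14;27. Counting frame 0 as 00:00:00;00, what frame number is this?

102943

Complete 10-minute blocks: 5, each 17982 frames → 89910.
Remaining 7 whole minutes in the current block: 1800 + 6 × 1798 = 12588 frames.
Within the current minute: 14 × 30 + 27 − 2 = 445 (labels ;00/;01 skipped at this minute). Total = 89910 + 12588 + 445 = 102943.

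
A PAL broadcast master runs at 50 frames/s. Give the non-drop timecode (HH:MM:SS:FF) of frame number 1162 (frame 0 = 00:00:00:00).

1162 ÷ 50 = 23 full seconds, remainder 12 frames.
23 s = 0 h 0 min 23 s.
Timecode: 00:00:23:12.

00:00:23:12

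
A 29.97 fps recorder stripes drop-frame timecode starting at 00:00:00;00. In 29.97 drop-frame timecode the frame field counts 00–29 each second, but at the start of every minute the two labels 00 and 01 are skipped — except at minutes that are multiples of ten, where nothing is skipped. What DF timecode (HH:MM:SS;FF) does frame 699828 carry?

06:29:11;00

Each 10-minute DF block holds 10 × 60 × 30 − 9 × 2 = 17982 frames. 699828 ÷ 17982 → 38 full blocks, remainder 16512.
Within the partial block the first minute is 1800 frames and each further minute 1798, so 9 further minute boundaries passed. Total skipped labels = 18 × 38 + 2 × 9 = 702.
Non-drop label index = 699828 + 702 = 700530; at 30 labels/s that is 06:29:11:00, i.e. DF 06:29:11;00.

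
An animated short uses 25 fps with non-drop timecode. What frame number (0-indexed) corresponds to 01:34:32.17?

Total seconds to the label: (1 × 3600 + 34 × 60 + 32) = 5672.
Frame index = 5672 × 25 + 17 = 141817.

141817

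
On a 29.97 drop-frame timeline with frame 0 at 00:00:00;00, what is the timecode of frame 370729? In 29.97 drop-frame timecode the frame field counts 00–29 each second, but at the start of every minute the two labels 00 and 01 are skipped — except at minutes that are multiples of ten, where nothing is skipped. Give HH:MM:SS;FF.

Ten DF minutes hold 17982 frames, so frame 370729 lies in block 20 (frames 359640–377621) with 11089 frames into that block.
The block's first minute is 1800 frames and the rest 1798 each; 11089 frames reaches minute 6, so 20 × 18 + 6 × 2 = 372 labels have been skipped so far.
Adding those back, label number 370729 + 372 = 371101 at 30 labels/s is 12370 s + 1 f = 3 h 26 min 10 s frame 1, i.e. 03:26:10;01.

03:26:10;01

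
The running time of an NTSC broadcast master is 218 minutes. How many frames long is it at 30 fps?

218 min = 13080 s.
Frames = 13080 × 30 = 392400.

392400 frames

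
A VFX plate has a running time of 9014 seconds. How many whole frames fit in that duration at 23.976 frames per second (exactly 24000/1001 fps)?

Frames = 9014 × 24000/1001 = 216336000/1001 ≈ 216119.8801.
Complete frames: 216119.

216119 frames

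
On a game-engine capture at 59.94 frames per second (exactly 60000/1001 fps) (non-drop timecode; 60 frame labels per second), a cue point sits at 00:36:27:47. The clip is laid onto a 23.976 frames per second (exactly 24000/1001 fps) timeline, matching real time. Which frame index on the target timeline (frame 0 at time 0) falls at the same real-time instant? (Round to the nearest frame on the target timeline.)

Source frame index: (0×3600 + 36×60 + 27) × 60 + 47 = 131267.
Real time: 131267 / (60000/1001) = 131398267/60000 s.
Target frame: (131398267/60000) × (24000/1001) = 262534/5 ≈ 52506.800 → 52507.

frame 52507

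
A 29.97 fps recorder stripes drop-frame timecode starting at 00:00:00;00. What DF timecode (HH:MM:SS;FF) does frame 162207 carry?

01:30:12;09

Each 10-minute DF block holds 10 × 60 × 30 − 9 × 2 = 17982 frames. 162207 ÷ 17982 → 9 full blocks, remainder 369.
Within the partial block the first minute is 1800 frames and each further minute 1798, so 0 further minute boundaries passed. Total skipped labels = 18 × 9 + 2 × 0 = 162.
Non-drop label index = 162207 + 162 = 162369; at 30 labels/s that is 01:30:12:09, i.e. DF 01:30:12;09.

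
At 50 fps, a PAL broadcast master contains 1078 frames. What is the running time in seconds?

Running time = 1078 / (50) = 21.56 s.

21.56 seconds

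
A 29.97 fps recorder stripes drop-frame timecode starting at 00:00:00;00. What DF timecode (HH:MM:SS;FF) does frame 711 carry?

00:00:23;21

Each 10-minute DF block holds 10 × 60 × 30 − 9 × 2 = 17982 frames. 711 ÷ 17982 → 0 full blocks, remainder 711.
Within the partial block the first minute is 1800 frames and each further minute 1798, so 0 further minute boundaries passed. Total skipped labels = 18 × 0 + 2 × 0 = 0.
Non-drop label index = 711 + 0 = 711; at 30 labels/s that is 00:00:23:21, i.e. DF 00:00:23;21.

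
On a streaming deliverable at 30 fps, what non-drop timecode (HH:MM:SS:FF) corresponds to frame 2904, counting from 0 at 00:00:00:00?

2904 ÷ 30 = 96 full seconds, remainder 24 frames.
96 s = 0 h 1 min 36 s.
Timecode: 00:01:36:24.

00:01:36:24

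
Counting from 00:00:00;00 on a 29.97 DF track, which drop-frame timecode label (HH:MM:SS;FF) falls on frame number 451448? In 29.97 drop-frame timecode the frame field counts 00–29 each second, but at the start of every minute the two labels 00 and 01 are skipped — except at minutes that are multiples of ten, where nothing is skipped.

Each 10-minute DF block holds 10 × 60 × 30 − 9 × 2 = 17982 frames. 451448 ÷ 17982 → 25 full blocks, remainder 1898.
Within the partial block the first minute is 1800 frames and each further minute 1798, so 1 further minute boundary passed. Total skipped labels = 18 × 25 + 2 × 1 = 452.
Non-drop label index = 451448 + 452 = 451900; at 30 labels/s that is 04:11:03:10, i.e. DF 04:11:03;10.

04:11:03;10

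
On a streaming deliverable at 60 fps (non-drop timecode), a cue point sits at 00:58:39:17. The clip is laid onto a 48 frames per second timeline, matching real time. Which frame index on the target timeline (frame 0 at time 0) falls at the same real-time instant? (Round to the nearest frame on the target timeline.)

Source frame index: (0×3600 + 58×60 + 39) × 60 + 17 = 211157.
Real time: 211157 / (60) = 211157/60 s.
Target frame: (211157/60) × (48) = 844628/5 ≈ 168925.600 → 168926.

frame 168926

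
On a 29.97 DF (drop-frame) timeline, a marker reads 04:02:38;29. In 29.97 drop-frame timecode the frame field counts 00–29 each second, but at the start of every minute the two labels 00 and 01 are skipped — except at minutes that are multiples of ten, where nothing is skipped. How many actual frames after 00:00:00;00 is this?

436333

Complete 10-minute blocks: 24, each 17982 frames → 431568.
Remaining 2 whole minutes in the current block: 1800 + 1 × 1798 = 3598 frames.
Within the current minute: 38 × 30 + 29 − 2 = 1167 (labels ;00/;01 skipped at this minute). Total = 431568 + 3598 + 1167 = 436333.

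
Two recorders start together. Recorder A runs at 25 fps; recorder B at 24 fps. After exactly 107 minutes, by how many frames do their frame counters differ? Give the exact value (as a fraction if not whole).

6420 frames

107 min = 6420 s.
A emits 25 × 6420 = 160500 frames; B emits 24 × 6420 = 154080.
Difference = 6420 frames; B is behind A.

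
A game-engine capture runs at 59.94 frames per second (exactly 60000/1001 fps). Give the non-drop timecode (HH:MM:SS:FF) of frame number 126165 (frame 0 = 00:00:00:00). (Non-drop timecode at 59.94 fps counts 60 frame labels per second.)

126165 ÷ 60 = 2102 full seconds, remainder 45 frames.
2102 s = 0 h 35 min 2 s.
Timecode: 00:35:02:45.

00:35:02:45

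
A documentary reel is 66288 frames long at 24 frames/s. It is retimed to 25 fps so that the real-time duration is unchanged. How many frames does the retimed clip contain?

69050 frames

Target frames = source frames × (target rate / source rate) = 66288 × (25)/(24) = 66288 × 25/24 = 69050.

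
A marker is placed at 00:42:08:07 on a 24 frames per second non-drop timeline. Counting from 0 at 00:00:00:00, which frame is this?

Total seconds to the label: (0 × 3600 + 42 × 60 + 8) = 2528.
Frame index = 2528 × 24 + 7 = 60679.

frame 60679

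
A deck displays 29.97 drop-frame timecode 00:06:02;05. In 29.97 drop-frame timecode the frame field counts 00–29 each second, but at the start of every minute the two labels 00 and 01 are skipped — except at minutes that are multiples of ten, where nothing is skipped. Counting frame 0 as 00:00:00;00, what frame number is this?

10853

Complete 10-minute blocks: 0, each 17982 frames → 0.
Remaining 6 whole minutes in the current block: 1800 + 5 × 1798 = 10790 frames.
Within the current minute: 2 × 30 + 5 − 2 = 63 (labels ;00/;01 skipped at this minute). Total = 0 + 10790 + 63 = 10853.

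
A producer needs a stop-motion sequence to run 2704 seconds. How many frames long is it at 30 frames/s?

Frames = 2704 × 30 = 81120.

81120 frames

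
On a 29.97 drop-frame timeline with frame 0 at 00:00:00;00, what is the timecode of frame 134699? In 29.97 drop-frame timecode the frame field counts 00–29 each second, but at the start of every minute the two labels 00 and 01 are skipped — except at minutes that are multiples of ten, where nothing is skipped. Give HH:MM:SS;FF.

01:14:54;13

Ten DF minutes hold 17982 frames, so frame 134699 lies in block 7 (frames 125874–143855) with 8825 frames into that block.
The block's first minute is 1800 frames and the rest 1798 each; 8825 frames reaches minute 4, so 7 × 18 + 4 × 2 = 134 labels have been skipped so far.
Adding those back, label number 134699 + 134 = 134833 at 30 labels/s is 4494 s + 13 f = 1 h 14 min 54 s frame 13, i.e. 01:14:54;13.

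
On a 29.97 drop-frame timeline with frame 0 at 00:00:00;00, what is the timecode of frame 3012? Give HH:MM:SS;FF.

Each 10-minute DF block holds 10 × 60 × 30 − 9 × 2 = 17982 frames. 3012 ÷ 17982 → 0 full blocks, remainder 3012.
Within the partial block the first minute is 1800 frames and each further minute 1798, so 1 further minute boundary passed. Total skipped labels = 18 × 0 + 2 × 1 = 2.
Non-drop label index = 3012 + 2 = 3014; at 30 labels/s that is 00:01:40:14, i.e. DF 00:01:40;14.

00:01:40;14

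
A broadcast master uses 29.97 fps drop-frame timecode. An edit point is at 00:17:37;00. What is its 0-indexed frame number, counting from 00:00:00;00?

As if non-drop at 30 labels/s: (0 × 3600 + 17 × 60 + 37) × 30 + 0 = 31710.
Minute boundaries passed: 17; those not divisible by 10: 17 − 1 = 16; dropped labels = 2 × 16 = 32.
Actual frame index = 31710 − 32 = 31678.

31678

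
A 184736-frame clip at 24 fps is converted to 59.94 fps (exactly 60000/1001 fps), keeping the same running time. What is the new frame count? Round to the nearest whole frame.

461379 frames

Frames at target rate = 184736 × (60000/1001) / (24) = 461840000/1001 ≈ 461378.621.
Nearest whole frame: 461379.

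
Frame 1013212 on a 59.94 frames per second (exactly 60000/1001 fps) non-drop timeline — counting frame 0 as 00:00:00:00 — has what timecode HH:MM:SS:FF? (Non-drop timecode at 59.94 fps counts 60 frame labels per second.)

04:41:26:52

1013212 ÷ 60 = 16886 full seconds, remainder 52 frames.
16886 s = 4 h 41 min 26 s.
Timecode: 04:41:26:52.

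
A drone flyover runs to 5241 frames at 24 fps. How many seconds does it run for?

Running time = 5241 / (24) = 218.375 s.

218.375 seconds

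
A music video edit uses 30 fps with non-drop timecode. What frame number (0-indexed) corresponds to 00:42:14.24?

Total seconds to the label: (0 × 3600 + 42 × 60 + 14) = 2534.
Frame index = 2534 × 30 + 24 = 76044.

frame 76044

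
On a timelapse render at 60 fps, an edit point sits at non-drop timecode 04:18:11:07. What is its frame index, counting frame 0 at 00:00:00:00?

929467

Total seconds to the label: (4 × 3600 + 18 × 60 + 11) = 15491.
Frame index = 15491 × 60 + 7 = 929467.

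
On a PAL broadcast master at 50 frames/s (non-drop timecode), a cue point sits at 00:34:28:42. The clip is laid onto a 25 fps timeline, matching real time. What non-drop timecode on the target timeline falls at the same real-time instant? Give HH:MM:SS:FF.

Source frame index: (0×3600 + 34×60 + 28) × 50 + 42 = 103442.
Real time: 103442 / (50) = 51721/25 s.
Target frame: (51721/25) × (25) = 51721.
At 25 labels/s: frame 51721 → 00:34:28:21.

00:34:28:21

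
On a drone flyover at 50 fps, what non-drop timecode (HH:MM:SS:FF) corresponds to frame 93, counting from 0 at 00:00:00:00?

93 ÷ 50 = 1 full seconds, remainder 43 frames.
1 s = 0 h 0 min 1 s.
Timecode: 00:00:01:43.

00:00:01:43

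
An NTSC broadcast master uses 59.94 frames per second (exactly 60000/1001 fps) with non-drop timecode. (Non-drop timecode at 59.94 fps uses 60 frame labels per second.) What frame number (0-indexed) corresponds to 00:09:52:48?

Total seconds to the label: (0 × 3600 + 9 × 60 + 52) = 592.
Frame index = 592 × 60 + 48 = 35568.

35568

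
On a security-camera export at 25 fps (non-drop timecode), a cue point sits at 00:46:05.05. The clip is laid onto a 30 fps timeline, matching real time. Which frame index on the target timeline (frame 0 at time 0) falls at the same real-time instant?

Source frame index: (0×3600 + 46×60 + 5) × 25 + 5 = 69130.
Real time: 69130 / (25) = 13826/5 s.
Target frame: (13826/5) × (30) = 82956.

frame 82956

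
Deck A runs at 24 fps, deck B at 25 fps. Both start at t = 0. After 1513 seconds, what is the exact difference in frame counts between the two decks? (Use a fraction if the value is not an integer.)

A emits 24 × 1513 = 36312 frames; B emits 25 × 1513 = 37825.
Difference = 1513 frames; B is ahead of A.

1513 frames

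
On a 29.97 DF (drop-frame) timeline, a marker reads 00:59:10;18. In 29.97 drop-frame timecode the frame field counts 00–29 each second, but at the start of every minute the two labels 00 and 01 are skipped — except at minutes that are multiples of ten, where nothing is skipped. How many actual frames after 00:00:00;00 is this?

106410

As if non-drop at 30 labels/s: (0 × 3600 + 59 × 60 + 10) × 30 + 18 = 106518.
Minute boundaries passed: 59; those not divisible by 10: 59 − 5 = 54; dropped labels = 2 × 54 = 108.
Actual frame index = 106518 − 108 = 106410.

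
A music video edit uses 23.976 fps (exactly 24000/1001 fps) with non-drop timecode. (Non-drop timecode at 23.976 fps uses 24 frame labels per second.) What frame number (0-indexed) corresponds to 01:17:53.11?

112163

Total seconds to the label: (1 × 3600 + 17 × 60 + 53) = 4673.
Frame index = 4673 × 24 + 11 = 112163.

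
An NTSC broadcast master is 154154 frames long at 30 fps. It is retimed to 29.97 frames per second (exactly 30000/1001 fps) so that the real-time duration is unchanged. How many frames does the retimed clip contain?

154000 frames

Target frames = source frames × (target rate / source rate) = 154154 × (30000/1001)/(30) = 154154 × 1000/1001 = 154000.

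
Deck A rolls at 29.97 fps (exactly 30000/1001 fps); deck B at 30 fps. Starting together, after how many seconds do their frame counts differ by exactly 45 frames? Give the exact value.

The gap grows by |30 − 30000/1001| = 30/1001 frames per second.
Time for a 45-frame gap: 45 ÷ (30/1001) = 1501.5 s.

1501.5 seconds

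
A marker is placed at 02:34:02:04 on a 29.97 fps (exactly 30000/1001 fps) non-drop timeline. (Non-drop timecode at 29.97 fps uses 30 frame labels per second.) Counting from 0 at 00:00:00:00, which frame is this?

277264

Total seconds to the label: (2 × 3600 + 34 × 60 + 2) = 9242.
Frame index = 9242 × 30 + 4 = 277264.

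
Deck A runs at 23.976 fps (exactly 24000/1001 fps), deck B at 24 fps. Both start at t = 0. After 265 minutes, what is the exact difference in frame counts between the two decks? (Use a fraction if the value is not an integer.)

265 min = 15900 s.
A emits 24000/1001 × 15900 = 381600000/1001 frames; B emits 24 × 15900 = 381600.
Difference = 381600/1001 frames (≈ 381.2188); B is ahead of A.

381600/1001 frames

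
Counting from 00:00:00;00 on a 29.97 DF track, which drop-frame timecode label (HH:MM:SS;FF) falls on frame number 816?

00:00:27;06

Ten DF minutes hold 17982 frames, so frame 816 lies in block 0 (frames 0–17981) with 816 frames into that block.
The block's first minute is 1800 frames and the rest 1798 each; 816 frames reaches minute 0, so 0 × 18 + 0 × 2 = 0 labels have been skipped so far.
Adding those back, label number 816 + 0 = 816 at 30 labels/s is 27 s + 6 f = 0 h 0 min 27 s frame 6, i.e. 00:00:27;06.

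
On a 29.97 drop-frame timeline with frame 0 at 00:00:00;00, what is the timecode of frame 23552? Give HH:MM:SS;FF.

00:13:05;26

Ten DF minutes hold 17982 frames, so frame 23552 lies in block 1 (frames 17982–35963) with 5570 frames into that block.
The block's first minute is 1800 frames and the rest 1798 each; 5570 frames reaches minute 3, so 1 × 18 + 3 × 2 = 24 labels have been skipped so far.
Adding those back, label number 23552 + 24 = 23576 at 30 labels/s is 785 s + 26 f = 0 h 13 min 5 s frame 26, i.e. 00:13:05;26.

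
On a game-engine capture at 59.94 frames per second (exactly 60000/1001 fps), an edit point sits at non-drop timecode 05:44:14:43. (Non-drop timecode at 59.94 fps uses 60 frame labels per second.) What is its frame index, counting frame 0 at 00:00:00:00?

frame 1239283

Total seconds to the label: (5 × 3600 + 44 × 60 + 14) = 20654.
Frame index = 20654 × 60 + 43 = 1239283.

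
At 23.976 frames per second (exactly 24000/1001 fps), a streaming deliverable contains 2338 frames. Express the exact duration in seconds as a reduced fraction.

Running time = 2338 ÷ (24000/1001) = 2338 × 1001/24000 = 1170169/12000 s.

1170169/12000 seconds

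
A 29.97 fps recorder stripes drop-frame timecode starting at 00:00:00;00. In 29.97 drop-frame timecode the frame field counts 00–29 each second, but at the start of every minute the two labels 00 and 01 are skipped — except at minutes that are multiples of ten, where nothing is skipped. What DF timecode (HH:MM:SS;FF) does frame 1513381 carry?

Ten DF minutes hold 17982 frames, so frame 1513381 lies in block 84 (frames 1510488–1528469) with 2893 frames into that block.
The block's first minute is 1800 frames and the rest 1798 each; 2893 frames reaches minute 1, so 84 × 18 + 1 × 2 = 1514 labels have been skipped so far.
Adding those back, label number 1513381 + 1514 = 1514895 at 30 labels/s is 50496 s + 15 f = 14 h 1 min 36 s frame 15, i.e. 14:01:36;15.

14:01:36;15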